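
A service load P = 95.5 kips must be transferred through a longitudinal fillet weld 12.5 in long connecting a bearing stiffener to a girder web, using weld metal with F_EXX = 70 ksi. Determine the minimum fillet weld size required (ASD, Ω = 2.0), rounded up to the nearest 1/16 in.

Total weld length L = 12.5 in.
Required throat t_e = P × Ω / (0.6 F_EXX × L) = 95.5 × 2.0 / (0.6 × 70 × 12.5) = 0.3638 in.
Required leg w = t_e / 0.707 = 0.5146 in → use 9/16 in.

w = 9/16 in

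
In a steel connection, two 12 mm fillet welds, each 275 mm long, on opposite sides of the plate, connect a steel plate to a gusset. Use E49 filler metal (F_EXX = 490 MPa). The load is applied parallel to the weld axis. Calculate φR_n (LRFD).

φR_n ≈ 1030 kN

Effective throat t_e = 0.707 × 12 = 8.484 mm.
Total length L = 550 mm; A_we = 8.484 × 550 = 4666 mm².
F_nw = 0.6 F_EXX = 0.6 × 490 = 294 MPa.
φR_n = 0.75 × 294 × 4666 × 10⁻³ = 1029 kN.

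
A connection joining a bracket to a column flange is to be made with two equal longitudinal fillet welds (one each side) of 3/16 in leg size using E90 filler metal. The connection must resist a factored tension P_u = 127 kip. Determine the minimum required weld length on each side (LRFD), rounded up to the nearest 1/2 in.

L = 12 in on each side

E90XX → F_EXX = 90 ksi.
Throat t_e = 0.707 × 0.1875 = 0.1326 in.
φr_n = 0.75 × 0.6 × 90 × 0.1326 = 5.369 kip/in.
L_req = P_u / φr_n = 127 / 5.369 = 23.66 in total.
Per side: 23.66 / 2 = 11.83 in.
Round up → use L = 12 in on each side.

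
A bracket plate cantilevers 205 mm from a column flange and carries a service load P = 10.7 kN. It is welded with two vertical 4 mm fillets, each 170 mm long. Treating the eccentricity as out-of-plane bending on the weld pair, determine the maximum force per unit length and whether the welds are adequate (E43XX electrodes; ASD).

E43XX → F_EXX = 430 MPa.
L_w = 2 × 170 = 340 mm; section modulus (unit throat) S = 2 × L²/6 = 9633 mm².
Direct shear f_v = P/L_w = 10.7×10³/340 = 31.47 N/mm.
Moment M = P × e = 10.7×10³ × 205 = 2193500 N·mm; bending f_b = M/S = 227.7 N/mm.
f_max = √(f_v² + f_b²) = √(31.47² + 227.7²) = 229.9 N/mm.
r_n/Ω = (1/2.0) × 0.6 × 430 × (0.707 × 4) = 364.8 N/mm → adequate.

f_max ≈ 230 N/mm; adequate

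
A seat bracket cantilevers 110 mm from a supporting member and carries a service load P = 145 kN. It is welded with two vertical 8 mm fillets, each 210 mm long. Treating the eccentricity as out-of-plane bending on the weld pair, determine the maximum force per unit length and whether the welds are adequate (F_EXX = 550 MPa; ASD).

f_max ≈ 1140 N/mm; NOT adequate

L_w = 2 × 210 = 420 mm; section modulus (unit throat) S = 2 × L²/6 = 14700 mm².
Direct shear f_v = P/L_w = 145×10³/420 = 345.2 N/mm.
Moment M = P × e = 145×10³ × 110 = 15950000 N·mm; bending f_b = M/S = 1085 N/mm.
f_max = √(f_v² + f_b²) = √(345.2² + 1085²) = 1139 N/mm.
r_n/Ω = (1/2.0) × 0.6 × 550 × (0.707 × 8) = 933.2 N/mm → NOT adequate.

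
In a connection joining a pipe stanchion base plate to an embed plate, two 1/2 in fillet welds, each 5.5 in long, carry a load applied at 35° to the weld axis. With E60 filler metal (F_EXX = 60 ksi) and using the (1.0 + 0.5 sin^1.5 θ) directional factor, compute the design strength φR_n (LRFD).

t_e = 0.707 × 0.5 = 0.3535 in; A_we = 0.3535 × 11 = 3.888 in².
Directional factor: 1.0 + 0.5 sin^1.5(35°) = 1.217.
F_nw = 0.6 × 60 × 1.217 = 43.82 ksi.
φR_n = 0.75 × 43.82 × 3.888 = 127.8 kip.

φR_n ≈ 128 kip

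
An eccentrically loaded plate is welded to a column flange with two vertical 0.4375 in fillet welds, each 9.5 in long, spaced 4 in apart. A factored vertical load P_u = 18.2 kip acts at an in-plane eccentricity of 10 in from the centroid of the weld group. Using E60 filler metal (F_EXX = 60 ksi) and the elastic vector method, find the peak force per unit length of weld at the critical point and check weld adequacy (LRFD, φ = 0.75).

f_max ≈ 4.74 kip/in; adequate

Total weld length L_w = 19 in. Treat welds as unit-width lines.
Polar moment about centroid: J = 2[d³/12 + d(b/2)²] = 2[9.5³/12 + 9.5×2²] = 218.9 in³.
Direct shear f_v = P/L_w = 18.2 / 19 = 0.9579 kip/in (vertical).
Torsion M = P·e = 18.2 × 10 = 182 kip·in.
Critical point at (x, y) = (2, 4.75) from centroid. f_tx = M·y/J = 3.949 kip/in; f_ty = M·x/J = 1.663 kip/in.
Resultant f_max = √[f_tx² + (f_v + f_ty)²] = √[3.949² + (0.9579 + 1.663)²] = 4.74 kip/in.
Capacity per unit length: φr_n = 0.75 × 0.6 × 60 × (0.707 × 0.4375) = 8.351 kip/in.
4.74 ≤ 8.351 → adequate.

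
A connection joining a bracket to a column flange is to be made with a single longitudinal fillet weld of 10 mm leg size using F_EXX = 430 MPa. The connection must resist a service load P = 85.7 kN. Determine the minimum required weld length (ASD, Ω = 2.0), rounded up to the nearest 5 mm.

L = 95 mm

Throat t_e = 0.707 × 10 = 7.07 mm.
r_n/Ω = (0.6 × 430 × 7.07) / 2.0 = 912 N/mm = 0.912 kN/mm.
L_req = P / (r_n/Ω) = 85.7 / 0.912 = 93.97 mm total.
Round up → use L = 95 mm.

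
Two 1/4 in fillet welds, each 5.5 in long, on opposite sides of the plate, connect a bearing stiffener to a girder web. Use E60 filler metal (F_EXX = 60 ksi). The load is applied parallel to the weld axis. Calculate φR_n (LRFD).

Effective throat t_e = 0.707 × 0.25 = 0.1767 in.
Total length L = 11 in; A_we = 0.1767 × 11 = 1.944 in².
F_nw = 0.6 F_EXX = 0.6 × 60 = 36 ksi.
φR_n = 0.75 × 36 × 1.944 = 52.49 kip.

φR_n ≈ 52.5 kip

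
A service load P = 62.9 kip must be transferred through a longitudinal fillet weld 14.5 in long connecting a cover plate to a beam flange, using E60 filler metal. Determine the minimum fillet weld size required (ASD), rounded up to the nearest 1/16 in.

w = 3/8 in

E60XX → F_EXX = 60 ksi.
Total weld length L = 14.5 in.
Required throat t_e = P × Ω / (0.6 F_EXX × L) = 62.9 × 2.0 / (0.6 × 60 × 14.5) = 0.241 in.
Required leg w = t_e / 0.707 = 0.3409 in → use 3/8 in.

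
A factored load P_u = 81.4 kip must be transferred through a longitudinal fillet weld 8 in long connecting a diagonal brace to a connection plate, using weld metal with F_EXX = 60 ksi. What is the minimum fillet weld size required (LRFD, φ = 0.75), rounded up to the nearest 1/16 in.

w = 9/16 in

Total weld length L = 8 in.
Required throat t_e = P_u / (φ × 0.6 F_EXX × L) = 81.4 / (0.75 × 0.6 × 60 × 8) = 0.3769 in.
Required leg w = t_e / 0.707 = 0.533 in → use 9/16 in.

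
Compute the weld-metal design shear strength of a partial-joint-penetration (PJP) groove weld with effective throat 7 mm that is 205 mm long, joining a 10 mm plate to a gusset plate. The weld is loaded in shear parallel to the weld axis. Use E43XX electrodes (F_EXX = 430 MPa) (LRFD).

φR_n ≈ 278 kN

Effective throat (given) t_e = 7 mm.
A_we = 7 × 205 = 1435 mm².
F_nw = 0.6 F_EXX = 258 MPa.
φR_n = 0.75 × 258 × 1435 × 10⁻³ = 277.7 kN.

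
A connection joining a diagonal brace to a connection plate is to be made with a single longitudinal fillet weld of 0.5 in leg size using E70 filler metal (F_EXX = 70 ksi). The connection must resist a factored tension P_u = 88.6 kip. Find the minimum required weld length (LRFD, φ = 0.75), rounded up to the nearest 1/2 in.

Throat t_e = 0.707 × 0.5 = 0.3535 in.
φr_n = 0.75 × 0.6 × 70 × 0.3535 = 11.14 kip/in.
L_req = P_u / φr_n = 88.6 / 11.14 = 7.957 in total.
Round up → use L = 8 in.

L = 8 in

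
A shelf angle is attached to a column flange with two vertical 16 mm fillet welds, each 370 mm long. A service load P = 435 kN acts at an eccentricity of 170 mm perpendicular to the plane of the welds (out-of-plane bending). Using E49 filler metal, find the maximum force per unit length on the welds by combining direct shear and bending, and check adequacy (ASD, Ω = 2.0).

E49XX → F_EXX = 490 MPa.
L_w = 2 × 370 = 740 mm; section modulus (unit throat) S = 2 × L²/6 = 45630 mm².
Direct shear f_v = P/L_w = 435×10³/740 = 587.8 N/mm.
Moment M = P × e = 435×10³ × 170 = 73950000 N·mm; bending f_b = M/S = 1621 N/mm.
f_max = √(f_v² + f_b²) = √(587.8² + 1621²) = 1724 N/mm.
r_n/Ω = (1/2.0) × 0.6 × 490 × (0.707 × 16) = 1663 N/mm → NOT adequate.

f_max ≈ 1720 N/mm; NOT adequate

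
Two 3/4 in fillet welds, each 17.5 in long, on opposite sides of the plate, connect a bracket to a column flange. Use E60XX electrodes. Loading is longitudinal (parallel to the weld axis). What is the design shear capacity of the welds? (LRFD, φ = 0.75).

E60XX → F_EXX = 60 ksi.
Effective throat t_e = 0.707 × 0.75 = 0.5302 in.
Total length L = 35 in; A_we = 0.5302 × 35 = 18.56 in².
F_nw = 0.6 F_EXX = 0.6 × 60 = 36 ksi.
φR_n = 0.75 × 36 × 18.56 = 501.1 kip.

φR_n ≈ 501 kip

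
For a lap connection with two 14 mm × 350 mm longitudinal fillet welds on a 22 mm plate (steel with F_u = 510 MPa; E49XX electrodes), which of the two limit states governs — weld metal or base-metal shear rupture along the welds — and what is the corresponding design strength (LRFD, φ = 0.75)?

E49XX → F_EXX = 490 MPa.
t_e = 0.707 × 14 = 9.898 mm; L = 700 mm.
Weld metal: φR_n = 0.75 × 0.6 × 490 × 9.898 × 700 × 10⁻³ = 1528 kN.
Base metal (shear rupture): φR_n = 0.75 × 0.6 × 510 × 22 × 700 × 10⁻³ = 3534 kN.
Governing: weld metal.

φR_n ≈ 1530 kN (weld metal governs)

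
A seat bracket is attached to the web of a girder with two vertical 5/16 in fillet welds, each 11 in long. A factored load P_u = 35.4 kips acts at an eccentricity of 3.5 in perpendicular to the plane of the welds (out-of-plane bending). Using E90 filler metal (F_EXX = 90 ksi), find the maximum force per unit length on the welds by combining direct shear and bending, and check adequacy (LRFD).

L_w = 2 × 11 = 22 in; section modulus (unit throat) S = 2 × L²/6 = 40.33 in².
Direct shear f_v = P/L_w = 35.4/22 = 1.609 kip/in.
Moment M = P × e = 35.4 × 3.5 = 123.9 kip·in; bending f_b = M/S = 3.072 kip/in.
f_max = √(f_v² + f_b²) = √(1.609² + 3.072²) = 3.468 kip/in.
φr_n = 0.75 × 0.6 × 90 × (0.707 × 0.3125) = 8.948 kip/in → adequate.

f_max ≈ 3.47 kip/in; adequate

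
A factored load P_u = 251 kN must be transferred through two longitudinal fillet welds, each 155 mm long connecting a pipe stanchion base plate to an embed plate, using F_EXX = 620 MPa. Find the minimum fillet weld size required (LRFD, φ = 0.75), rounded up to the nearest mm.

Total weld length L = 310 mm.
Required throat t_e = P_u / (φ × 0.6 F_EXX × L) = 251 / (0.75 × 0.6 × 620 × 310 × 10⁻³) = 2.902 mm.
Required leg w = t_e / 0.707 = 4.105 mm → use 5 mm.

w = 5 mm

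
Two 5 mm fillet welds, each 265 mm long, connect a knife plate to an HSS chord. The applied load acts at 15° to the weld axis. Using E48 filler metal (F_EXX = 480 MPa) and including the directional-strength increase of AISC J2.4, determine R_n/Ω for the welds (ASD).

R_n/Ω ≈ 288 kN

t_e = 0.707 × 5 = 3.535 mm; A_we = 3.535 × 530 = 1874 mm².
Directional factor: 1.0 + 0.5 sin^1.5(15°) = 1.066.
F_nw = 0.6 × 480 × 1.066 = 307 MPa.
R_n/Ω = (307 × 1874) / 2.0 × 10⁻³ = 287.6 kN.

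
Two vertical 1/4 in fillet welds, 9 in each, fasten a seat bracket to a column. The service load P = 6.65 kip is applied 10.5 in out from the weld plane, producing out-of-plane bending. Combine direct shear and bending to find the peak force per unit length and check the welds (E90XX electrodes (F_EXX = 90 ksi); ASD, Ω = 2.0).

f_max ≈ 2.61 kip/in; adequate

L_w = 2 × 9 = 18 in; section modulus (unit throat) S = 2 × L²/6 = 27 in².
Direct shear f_v = P/L_w = 6.65/18 = 0.3694 kip/in.
Moment M = P × e = 6.65 × 10.5 = 69.825 kip·in; bending f_b = M/S = 2.586 kip/in.
f_max = √(f_v² + f_b²) = √(0.3694² + 2.586²) = 2.612 kip/in.
r_n/Ω = (1/2.0) × 0.6 × 90 × (0.707 × 0.25) = 4.772 kip/in → adequate.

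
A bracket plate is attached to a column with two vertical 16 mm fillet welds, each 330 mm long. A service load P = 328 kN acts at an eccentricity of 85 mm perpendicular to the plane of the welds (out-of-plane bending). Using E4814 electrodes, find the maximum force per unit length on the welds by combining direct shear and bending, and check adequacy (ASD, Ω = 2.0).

E48XX → F_EXX = 480 MPa.
L_w = 2 × 330 = 660 mm; section modulus (unit throat) S = 2 × L²/6 = 36300 mm².
Direct shear f_v = P/L_w = 328×10³/660 = 497 N/mm.
Moment M = P × e = 328×10³ × 85 = 27880000 N·mm; bending f_b = M/S = 768 N/mm.
f_max = √(f_v² + f_b²) = √(497² + 768²) = 914.8 N/mm.
r_n/Ω = (1/2.0) × 0.6 × 480 × (0.707 × 16) = 1629 N/mm → adequate.

f_max ≈ 915 N/mm; adequate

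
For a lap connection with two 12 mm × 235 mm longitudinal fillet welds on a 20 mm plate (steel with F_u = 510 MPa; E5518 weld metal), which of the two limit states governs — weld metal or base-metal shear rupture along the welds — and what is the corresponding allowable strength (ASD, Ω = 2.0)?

R_n/Ω ≈ 658 kN (weld metal governs)

E55XX → F_EXX = 550 MPa.
t_e = 0.707 × 12 = 8.484 mm; L = 470 mm.
Weld metal: R_n/Ω = (1/2.0) × 0.6 × 550 × 8.484 × 470 × 10⁻³ = 657.9 kN.
Base metal (shear rupture): R_n/Ω = (1/2.0) × 0.6 × 510 × 20 × 470 × 10⁻³ = 1438 kN.
Governing: weld metal.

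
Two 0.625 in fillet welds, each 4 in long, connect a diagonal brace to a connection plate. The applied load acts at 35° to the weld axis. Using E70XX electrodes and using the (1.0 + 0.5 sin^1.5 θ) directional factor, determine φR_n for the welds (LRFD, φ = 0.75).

φR_n ≈ 136 kips

E70XX → F_EXX = 70 ksi.
t_e = 0.707 × 0.625 = 0.4419 in; A_we = 0.4419 × 8 = 3.535 in².
Directional factor: 1.0 + 0.5 sin^1.5(35°) = 1.217.
F_nw = 0.6 × 70 × 1.217 = 51.12 ksi.
φR_n = 0.75 × 51.12 × 3.535 = 135.5 kips.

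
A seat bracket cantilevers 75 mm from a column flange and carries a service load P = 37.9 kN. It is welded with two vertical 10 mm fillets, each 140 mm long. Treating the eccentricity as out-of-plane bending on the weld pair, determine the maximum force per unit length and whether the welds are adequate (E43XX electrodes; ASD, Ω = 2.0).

E43XX → F_EXX = 430 MPa.
L_w = 2 × 140 = 280 mm; section modulus (unit throat) S = 2 × L²/6 = 6533 mm².
Direct shear f_v = P/L_w = 37.9×10³/280 = 135.4 N/mm.
Moment M = P × e = 37.9×10³ × 75 = 2842500 N·mm; bending f_b = M/S = 435.1 N/mm.
f_max = √(f_v² + f_b²) = √(135.4² + 435.1²) = 455.6 N/mm.
r_n/Ω = (1/2.0) × 0.6 × 430 × (0.707 × 10) = 912 N/mm → adequate.

f_max ≈ 456 N/mm; adequate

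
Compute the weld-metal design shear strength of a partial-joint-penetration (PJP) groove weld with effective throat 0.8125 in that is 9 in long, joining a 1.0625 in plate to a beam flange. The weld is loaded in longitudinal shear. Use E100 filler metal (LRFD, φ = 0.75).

φR_n ≈ 329 kip

E100XX → F_EXX = 100 ksi.
Effective throat (given) t_e = 0.8125 in.
A_we = 0.8125 × 9 = 7.312 in².
F_nw = 0.6 F_EXX = 60 ksi.
φR_n = 0.75 × 60 × 7.312 = 329.1 kip.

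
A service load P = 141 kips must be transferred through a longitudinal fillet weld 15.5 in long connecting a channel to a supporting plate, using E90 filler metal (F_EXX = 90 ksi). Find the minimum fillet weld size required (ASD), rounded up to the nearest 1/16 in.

w = 1/2 in

Total weld length L = 15.5 in.
Required throat t_e = P × Ω / (0.6 F_EXX × L) = 141 × 2.0 / (0.6 × 90 × 15.5) = 0.3369 in.
Required leg w = t_e / 0.707 = 0.4765 in → use 1/2 in.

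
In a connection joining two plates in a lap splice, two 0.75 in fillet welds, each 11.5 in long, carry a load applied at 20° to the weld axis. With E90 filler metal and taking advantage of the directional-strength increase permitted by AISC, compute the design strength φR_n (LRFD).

φR_n ≈ 543 kip

E90XX → F_EXX = 90 ksi.
t_e = 0.707 × 0.75 = 0.5302 in; A_we = 0.5302 × 23 = 12.2 in².
Directional factor: 1.0 + 0.5 sin^1.5(20°) = 1.1.
F_nw = 0.6 × 90 × 1.1 = 59.4 ksi.
φR_n = 0.75 × 59.4 × 12.2 = 543.3 kip.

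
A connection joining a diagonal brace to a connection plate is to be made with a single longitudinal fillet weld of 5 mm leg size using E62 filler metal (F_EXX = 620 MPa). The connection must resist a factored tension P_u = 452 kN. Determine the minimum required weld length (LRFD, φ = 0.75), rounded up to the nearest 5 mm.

Throat t_e = 0.707 × 5 = 3.535 mm.
φr_n = 0.75 × 0.6 × 620 × 3.535 × 10⁻³ = 0.9863 kN/mm.
L_req = P_u / φr_n = 452 / 0.9863 = 458.3 mm total.
Round up → use L = 460 mm.

L = 460 mm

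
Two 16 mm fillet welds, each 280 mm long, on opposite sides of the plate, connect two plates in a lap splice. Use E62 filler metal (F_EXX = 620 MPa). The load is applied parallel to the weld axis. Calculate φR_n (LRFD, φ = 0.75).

Effective throat t_e = 0.707 × 16 = 11.31 mm.
Total length L = 560 mm; A_we = 11.31 × 560 = 6335 mm².
F_nw = 0.6 F_EXX = 0.6 × 620 = 372 MPa.
φR_n = 0.75 × 372 × 6335 × 10⁻³ = 1767 kN.

φR_n ≈ 1770 kN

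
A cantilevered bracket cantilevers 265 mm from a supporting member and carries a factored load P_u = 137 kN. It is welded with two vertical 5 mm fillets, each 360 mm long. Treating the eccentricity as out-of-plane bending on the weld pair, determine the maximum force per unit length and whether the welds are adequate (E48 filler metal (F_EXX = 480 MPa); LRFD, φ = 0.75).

f_max ≈ 862 N/mm; NOT adequate

L_w = 2 × 360 = 720 mm; section modulus (unit throat) S = 2 × L²/6 = 43200 mm².
Direct shear f_v = P/L_w = 137×10³/720 = 190.3 N/mm.
Moment M = P × e = 137×10³ × 265 = 36305000 N·mm; bending f_b = M/S = 840.4 N/mm.
f_max = √(f_v² + f_b²) = √(190.3² + 840.4²) = 861.7 N/mm.
φr_n = 0.75 × 0.6 × 480 × (0.707 × 5) = 763.6 N/mm → NOT adequate.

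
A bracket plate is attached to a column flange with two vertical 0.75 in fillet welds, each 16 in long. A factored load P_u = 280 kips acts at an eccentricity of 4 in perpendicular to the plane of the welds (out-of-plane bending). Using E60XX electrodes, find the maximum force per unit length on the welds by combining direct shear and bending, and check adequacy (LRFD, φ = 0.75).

E60XX → F_EXX = 60 ksi.
L_w = 2 × 16 = 32 in; section modulus (unit throat) S = 2 × L²/6 = 85.33 in².
Direct shear f_v = P/L_w = 280/32 = 8.75 kip/in.
Moment M = P × e = 280 × 4 = 1120 kip·in; bending f_b = M/S = 13.12 kip/in.
f_max = √(f_v² + f_b²) = √(8.75² + 13.12²) = 15.77 kip/in.
φr_n = 0.75 × 0.6 × 60 × (0.707 × 0.75) = 14.32 kip/in → NOT adequate.

f_max ≈ 15.8 kip/in; NOT adequate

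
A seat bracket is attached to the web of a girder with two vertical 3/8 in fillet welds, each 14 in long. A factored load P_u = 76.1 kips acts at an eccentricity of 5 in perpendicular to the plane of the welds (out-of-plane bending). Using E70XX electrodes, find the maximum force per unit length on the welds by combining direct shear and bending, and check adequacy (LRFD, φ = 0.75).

f_max ≈ 6.43 kip/in; adequate

E70XX → F_EXX = 70 ksi.
L_w = 2 × 14 = 28 in; section modulus (unit throat) S = 2 × L²/6 = 65.33 in².
Direct shear f_v = P/L_w = 76.1/28 = 2.718 kip/in.
Moment M = P × e = 76.1 × 5 = 380.5 kip·in; bending f_b = M/S = 5.824 kip/in.
f_max = √(f_v² + f_b²) = √(2.718² + 5.824²) = 6.427 kip/in.
φr_n = 0.75 × 0.6 × 70 × (0.707 × 0.375) = 8.351 kip/in → adequate.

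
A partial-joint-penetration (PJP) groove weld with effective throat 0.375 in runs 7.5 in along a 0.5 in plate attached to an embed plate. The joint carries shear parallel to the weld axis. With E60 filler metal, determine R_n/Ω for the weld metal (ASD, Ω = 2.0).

R_n/Ω ≈ 50.6 kip

E60XX → F_EXX = 60 ksi.
Effective throat (given) t_e = 0.375 in.
A_we = 0.375 × 7.5 = 2.812 in².
F_nw = 0.6 F_EXX = 36 ksi.
R_n/Ω = (36 × 2.812) / 2.0 = 50.62 kip.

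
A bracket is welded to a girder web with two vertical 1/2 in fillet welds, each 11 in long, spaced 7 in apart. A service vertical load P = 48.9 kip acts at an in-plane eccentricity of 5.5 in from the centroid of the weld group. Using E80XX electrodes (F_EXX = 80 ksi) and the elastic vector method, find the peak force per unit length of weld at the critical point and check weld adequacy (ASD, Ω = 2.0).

Total weld length L_w = 22 in. Treat welds as unit-width lines.
Polar moment about centroid: J = 2[d³/12 + d(b/2)²] = 2[11³/12 + 11×3.5²] = 491.3 in³.
Direct shear f_v = P/L_w = 48.9 / 22 = 2.223 kip/in (vertical).
Torsion M = P·e = 48.9 × 5.5 = 268.95 kip·in.
Critical point at (x, y) = (3.5, 5.5) from centroid. f_tx = M·y/J = 3.011 kip/in; f_ty = M·x/J = 1.916 kip/in.
Resultant f_max = √[f_tx² + (f_v + f_ty)²] = √[3.011² + (2.223 + 1.916)²] = 5.118 kip/in.
Capacity per unit length: r_n/Ω = (1/2.0) × 0.6 × 80 × (0.707 × 0.5) = 8.484 kip/in.
5.118 ≤ 8.484 → adequate.

f_max ≈ 5.12 kip/in; adequate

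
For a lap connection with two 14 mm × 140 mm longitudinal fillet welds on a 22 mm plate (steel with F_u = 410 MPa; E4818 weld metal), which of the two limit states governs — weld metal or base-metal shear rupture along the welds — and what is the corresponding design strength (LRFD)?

E48XX → F_EXX = 480 MPa.
t_e = 0.707 × 14 = 9.898 mm; L = 280 mm.
Weld metal: φR_n = 0.75 × 0.6 × 480 × 9.898 × 280 × 10⁻³ = 598.6 kN.
Base metal (shear rupture): φR_n = 0.75 × 0.6 × 410 × 22 × 280 × 10⁻³ = 1137 kN.
Governing: weld metal.

φR_n ≈ 599 kN (weld metal governs)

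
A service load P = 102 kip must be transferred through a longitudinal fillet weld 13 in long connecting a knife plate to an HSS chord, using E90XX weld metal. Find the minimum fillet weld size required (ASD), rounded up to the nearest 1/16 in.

E90XX → F_EXX = 90 ksi.
Total weld length L = 13 in.
Required throat t_e = P × Ω / (0.6 F_EXX × L) = 102 × 2.0 / (0.6 × 90 × 13) = 0.2906 in.
Required leg w = t_e / 0.707 = 0.411 in → use 7/16 in.

w = 7/16 in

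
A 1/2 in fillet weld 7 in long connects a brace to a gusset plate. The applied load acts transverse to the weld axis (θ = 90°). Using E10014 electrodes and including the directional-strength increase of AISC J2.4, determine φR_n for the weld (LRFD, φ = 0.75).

φR_n ≈ 167 kip

E100XX → F_EXX = 100 ksi.
t_e = 0.707 × 0.5 = 0.3535 in; A_we = 0.3535 × 7 = 2.474 in².
Directional factor: 1.0 + 0.5 sin^1.5(90°) = 1.5.
F_nw = 0.6 × 100 × 1.5 = 90 ksi.
φR_n = 0.75 × 90 × 2.474 = 167 kip.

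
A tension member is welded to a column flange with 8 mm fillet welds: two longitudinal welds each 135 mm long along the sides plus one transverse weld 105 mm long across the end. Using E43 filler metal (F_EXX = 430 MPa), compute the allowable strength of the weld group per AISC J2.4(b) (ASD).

R_n/Ω ≈ 282 kN

t_e = 0.707 × 8 = 5.656 mm.
R_nwl = 0.6 × 430 × 5.656 × 270 × 10⁻³ = 394 kN (longitudinal, 2 welds).
R_nwt = 0.6 × 430 × 5.656 × 105 × 10⁻³ = 153.2 kN (transverse, base value).
(i) R_nwl + R_nwt = 547.2 kN; (ii) 0.85 R_nwl + 1.5 R_nwt = 564.7 kN.
R_n = max = 564.7 kN [governs: (ii)]; R_n/Ω = 282.4 kN.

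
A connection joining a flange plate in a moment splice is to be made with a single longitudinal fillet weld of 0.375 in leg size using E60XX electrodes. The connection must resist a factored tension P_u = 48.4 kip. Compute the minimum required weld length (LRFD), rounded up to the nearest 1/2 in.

E60XX → F_EXX = 60 ksi.
Throat t_e = 0.707 × 0.375 = 0.2651 in.
φr_n = 0.75 × 0.6 × 60 × 0.2651 = 7.158 kip/in.
L_req = P_u / φr_n = 48.4 / 7.158 = 6.761 in total.
Round up → use L = 7 in.

L = 7 in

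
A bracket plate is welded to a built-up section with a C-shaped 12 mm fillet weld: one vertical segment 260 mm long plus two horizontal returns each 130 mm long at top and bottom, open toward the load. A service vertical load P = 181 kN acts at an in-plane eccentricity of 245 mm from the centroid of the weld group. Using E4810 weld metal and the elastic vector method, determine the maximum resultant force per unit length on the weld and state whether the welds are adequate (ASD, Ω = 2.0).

f_max ≈ 1300 N/mm; NOT adequate

E48XX → F_EXX = 480 MPa.
Total weld length L_w = 520 mm. Treat welds as unit-width lines.
Centroid: x̄ = 2×130×65 / 520 = 32.5 mm from the vertical weld.
Polar moment about centroid: J = I_x + I_y = [260³/12 + 2×130×130²] + [260×32.5² + 2(130³/12 + 130×32.5²)] = 6774000 mm³.
Direct shear f_v = P/L_w = 181×10³ / 520 = 348.1 N/mm (vertical).
Torsion M = P·e = 181×10³ × 245 = 44345000 N·mm.
Critical point at (x, y) = (97.5, 130) from centroid. f_tx = M·y/J = 851 N/mm; f_ty = M·x/J = 638.3 N/mm.
Resultant f_max = √[f_tx² + (f_v + f_ty)²] = √[851² + (348.1 + 638.3)²] = 1303 N/mm.
Capacity per unit length: r_n/Ω = (1/2.0) × 0.6 × 480 × (0.707 × 12) = 1222 N/mm.
1303 > 1222 → NOT adequate.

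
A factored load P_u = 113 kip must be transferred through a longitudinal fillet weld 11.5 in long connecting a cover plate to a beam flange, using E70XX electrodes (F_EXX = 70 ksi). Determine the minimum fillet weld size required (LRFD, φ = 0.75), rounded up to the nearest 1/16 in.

Total weld length L = 11.5 in.
Required throat t_e = P_u / (φ × 0.6 F_EXX × L) = 113 / (0.75 × 0.6 × 70 × 11.5) = 0.3119 in.
Required leg w = t_e / 0.707 = 0.4412 in → use 1/2 in.

w = 1/2 in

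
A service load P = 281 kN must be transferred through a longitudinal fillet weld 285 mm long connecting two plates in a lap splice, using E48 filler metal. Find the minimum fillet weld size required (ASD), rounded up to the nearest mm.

E48XX → F_EXX = 480 MPa.
Total weld length L = 285 mm.
Required throat t_e = P × Ω / (0.6 F_EXX × L) = 281 × 2.0 / (0.6 × 480 × 285 × 10⁻³) = 6.847 mm.
Required leg w = t_e / 0.707 = 9.685 mm → use 10 mm.

w = 10 mm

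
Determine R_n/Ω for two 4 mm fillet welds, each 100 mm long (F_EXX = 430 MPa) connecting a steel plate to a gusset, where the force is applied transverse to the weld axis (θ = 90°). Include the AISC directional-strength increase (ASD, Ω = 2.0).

t_e = 0.707 × 4 = 2.828 mm; A_we = 2.828 × 200 = 565.6 mm².
Directional factor: 1.0 + 0.5 sin^1.5(90°) = 1.5.
F_nw = 0.6 × 430 × 1.5 = 387 MPa.
R_n/Ω = (387 × 565.6) / 2.0 × 10⁻³ = 109.4 kN.

R_n/Ω ≈ 109 kN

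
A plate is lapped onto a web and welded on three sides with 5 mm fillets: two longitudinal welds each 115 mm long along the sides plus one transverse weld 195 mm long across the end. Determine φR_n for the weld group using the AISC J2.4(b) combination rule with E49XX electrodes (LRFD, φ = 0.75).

φR_n ≈ 380 kN

E49XX → F_EXX = 490 MPa.
t_e = 0.707 × 5 = 3.535 mm.
R_nwl = 0.6 × 490 × 3.535 × 230 × 10⁻³ = 239 kN (longitudinal, 2 welds).
R_nwt = 0.6 × 490 × 3.535 × 195 × 10⁻³ = 202.7 kN (transverse, base value).
(i) R_nwl + R_nwt = 441.7 kN; (ii) 0.85 R_nwl + 1.5 R_nwt = 507.2 kN.
R_n = max = 507.2 kN [governs: (ii)]; φR_n = 380.4 kN.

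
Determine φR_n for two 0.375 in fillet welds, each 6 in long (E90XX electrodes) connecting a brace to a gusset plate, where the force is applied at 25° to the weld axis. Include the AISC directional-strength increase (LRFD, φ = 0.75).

E90XX → F_EXX = 90 ksi.
t_e = 0.707 × 0.375 = 0.2651 in; A_we = 0.2651 × 12 = 3.181 in².
Directional factor: 1.0 + 0.5 sin^1.5(25°) = 1.137.
F_nw = 0.6 × 90 × 1.137 = 61.42 ksi.
φR_n = 0.75 × 61.42 × 3.181 = 146.6 kips.

φR_n ≈ 147 kips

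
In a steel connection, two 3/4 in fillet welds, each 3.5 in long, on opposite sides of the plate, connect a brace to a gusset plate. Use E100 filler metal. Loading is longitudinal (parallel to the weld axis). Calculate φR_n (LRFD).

E100XX → F_EXX = 100 ksi.
Effective throat t_e = 0.707 × 0.75 = 0.5302 in.
Total length L = 7 in; A_we = 0.5302 × 7 = 3.712 in².
F_nw = 0.6 F_EXX = 0.6 × 100 = 60 ksi.
φR_n = 0.75 × 60 × 3.712 = 167 kip.

φR_n ≈ 167 kip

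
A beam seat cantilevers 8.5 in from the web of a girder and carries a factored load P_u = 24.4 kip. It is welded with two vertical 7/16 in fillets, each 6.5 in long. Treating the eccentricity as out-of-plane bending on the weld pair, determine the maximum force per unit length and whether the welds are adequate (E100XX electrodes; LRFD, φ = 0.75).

E100XX → F_EXX = 100 ksi.
L_w = 2 × 6.5 = 13 in; section modulus (unit throat) S = 2 × L²/6 = 14.08 in².
Direct shear f_v = P/L_w = 24.4/13 = 1.877 kip/in.
Moment M = P × e = 24.4 × 8.5 = 207.4 kip·in; bending f_b = M/S = 14.73 kip/in.
f_max = √(f_v² + f_b²) = √(1.877² + 14.73²) = 14.85 kip/in.
φr_n = 0.75 × 0.6 × 100 × (0.707 × 0.4375) = 13.92 kip/in → NOT adequate.

f_max ≈ 14.8 kip/in; NOT adequate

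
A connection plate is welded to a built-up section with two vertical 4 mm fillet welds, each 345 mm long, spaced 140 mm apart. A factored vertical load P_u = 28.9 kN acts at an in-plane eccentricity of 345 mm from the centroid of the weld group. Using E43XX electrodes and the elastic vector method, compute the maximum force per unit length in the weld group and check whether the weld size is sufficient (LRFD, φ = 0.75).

E43XX → F_EXX = 430 MPa.
Total weld length L_w = 690 mm. Treat welds as unit-width lines.
Polar moment about centroid: J = 2[d³/12 + d(b/2)²] = 2[345³/12 + 345×70²] = 10220000 mm³.
Direct shear f_v = P/L_w = 28.9×10³ / 690 = 41.88 N/mm (vertical).
Torsion M = P·e = 28.9×10³ × 345 = 9970500 N·mm.
Critical point at (x, y) = (70, 172.5) from centroid. f_tx = M·y/J = 168.2 N/mm; f_ty = M·x/J = 68.26 N/mm.
Resultant f_max = √[f_tx² + (f_v + f_ty)²] = √[168.2² + (41.88 + 68.26)²] = 201.1 N/mm.
Capacity per unit length: φr_n = 0.75 × 0.6 × 430 × (0.707 × 4) = 547.2 N/mm.
201.1 ≤ 547.2 → adequate.

f_max ≈ 201 N/mm; adequate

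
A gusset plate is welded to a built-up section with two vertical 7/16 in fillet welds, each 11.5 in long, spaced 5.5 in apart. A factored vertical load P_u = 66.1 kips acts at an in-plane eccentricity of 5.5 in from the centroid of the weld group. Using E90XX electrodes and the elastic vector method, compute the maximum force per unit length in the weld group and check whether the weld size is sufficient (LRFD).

f_max ≈ 7.15 kip/in; adequate

E90XX → F_EXX = 90 ksi.
Total weld length L_w = 23 in. Treat welds as unit-width lines.
Polar moment about centroid: J = 2[d³/12 + d(b/2)²] = 2[11.5³/12 + 11.5×2.75²] = 427.4 in³.
Direct shear f_v = P/L_w = 66.1 / 23 = 2.874 kip/in (vertical).
Torsion M = P·e = 66.1 × 5.5 = 363.55 kip·in.
Critical point at (x, y) = (2.75, 5.75) from centroid. f_tx = M·y/J = 4.891 kip/in; f_ty = M·x/J = 2.339 kip/in.
Resultant f_max = √[f_tx² + (f_v + f_ty)²] = √[4.891² + (2.874 + 2.339)²] = 7.148 kip/in.
Capacity per unit length: φr_n = 0.75 × 0.6 × 90 × (0.707 × 0.4375) = 12.53 kip/in.
7.148 ≤ 12.53 → adequate.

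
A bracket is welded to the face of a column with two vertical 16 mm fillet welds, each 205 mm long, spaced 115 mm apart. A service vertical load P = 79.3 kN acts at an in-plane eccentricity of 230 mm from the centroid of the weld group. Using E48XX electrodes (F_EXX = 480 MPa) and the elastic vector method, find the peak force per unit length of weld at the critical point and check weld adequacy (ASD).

f_max ≈ 879 N/mm; adequate

Total weld length L_w = 410 mm. Treat welds as unit-width lines.
Polar moment about centroid: J = 2[d³/12 + d(b/2)²] = 2[205³/12 + 205×57.5²] = 2791000 mm³.
Direct shear f_v = P/L_w = 79.3×10³ / 410 = 193.4 N/mm (vertical).
Torsion M = P·e = 79.3×10³ × 230 = 18239000 N·mm.
Critical point at (x, y) = (57.5, 102.5) from centroid. f_tx = M·y/J = 669.7 N/mm; f_ty = M·x/J = 375.7 N/mm.
Resultant f_max = √[f_tx² + (f_v + f_ty)²] = √[669.7² + (193.4 + 375.7)²] = 878.9 N/mm.
Capacity per unit length: r_n/Ω = (1/2.0) × 0.6 × 480 × (0.707 × 16) = 1629 N/mm.
878.9 ≤ 1629 → adequate.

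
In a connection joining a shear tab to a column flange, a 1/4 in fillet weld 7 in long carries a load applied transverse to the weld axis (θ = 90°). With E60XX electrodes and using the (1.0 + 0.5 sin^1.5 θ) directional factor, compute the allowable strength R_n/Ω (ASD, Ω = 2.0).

E60XX → F_EXX = 60 ksi.
t_e = 0.707 × 0.25 = 0.1767 in; A_we = 0.1767 × 7 = 1.237 in².
Directional factor: 1.0 + 0.5 sin^1.5(90°) = 1.5.
F_nw = 0.6 × 60 × 1.5 = 54 ksi.
R_n/Ω = (54 × 1.237) / 2.0 = 33.41 kips.

R_n/Ω ≈ 33.4 kips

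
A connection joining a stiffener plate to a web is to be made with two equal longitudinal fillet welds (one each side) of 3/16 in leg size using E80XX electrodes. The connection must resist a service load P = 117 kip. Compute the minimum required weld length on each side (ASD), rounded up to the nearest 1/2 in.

E80XX → F_EXX = 80 ksi.
Throat t_e = 0.707 × 0.1875 = 0.1326 in.
r_n/Ω = (0.6 × 80 × 0.1326) / 2.0 = 3.181 kip/in.
L_req = P / (r_n/Ω) = 117 / 3.181 = 36.78 in total.
Per side: 36.78 / 2 = 18.39 in.
Round up → use L = 18.5 in on each side.

L = 18.5 in on each side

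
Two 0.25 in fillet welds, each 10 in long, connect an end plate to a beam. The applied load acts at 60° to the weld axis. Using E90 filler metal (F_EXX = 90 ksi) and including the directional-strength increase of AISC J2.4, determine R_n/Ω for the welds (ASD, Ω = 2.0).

R_n/Ω ≈ 134 kip

t_e = 0.707 × 0.25 = 0.1767 in; A_we = 0.1767 × 20 = 3.535 in².
Directional factor: 1.0 + 0.5 sin^1.5(60°) = 1.403.
F_nw = 0.6 × 90 × 1.403 = 75.76 ksi.
R_n/Ω = (75.76 × 3.535) / 2.0 = 133.9 kip.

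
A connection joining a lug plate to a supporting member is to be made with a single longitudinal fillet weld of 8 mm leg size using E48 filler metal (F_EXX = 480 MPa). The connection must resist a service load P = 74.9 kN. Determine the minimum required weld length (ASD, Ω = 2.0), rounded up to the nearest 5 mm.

Throat t_e = 0.707 × 8 = 5.656 mm.
r_n/Ω = (0.6 × 480 × 5.656) / 2.0 = 814.5 N/mm = 0.8145 kN/mm.
L_req = P / (r_n/Ω) = 74.9 / 0.8145 = 91.96 mm total.
Round up → use L = 95 mm.

L = 95 mm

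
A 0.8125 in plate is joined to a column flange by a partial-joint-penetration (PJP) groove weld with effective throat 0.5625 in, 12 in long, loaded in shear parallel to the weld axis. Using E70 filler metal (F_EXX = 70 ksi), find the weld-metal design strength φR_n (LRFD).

φR_n ≈ 213 kips

Effective throat (given) t_e = 0.5625 in.
A_we = 0.5625 × 12 = 6.75 in².
F_nw = 0.6 F_EXX = 42 ksi.
φR_n = 0.75 × 42 × 6.75 = 212.6 kips.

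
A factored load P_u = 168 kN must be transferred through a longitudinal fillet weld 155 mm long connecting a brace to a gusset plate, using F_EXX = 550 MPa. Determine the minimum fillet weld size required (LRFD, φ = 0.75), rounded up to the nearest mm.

w = 7 mm

Total weld length L = 155 mm.
Required throat t_e = P_u / (φ × 0.6 F_EXX × L) = 168 / (0.75 × 0.6 × 550 × 155 × 10⁻³) = 4.379 mm.
Required leg w = t_e / 0.707 = 6.194 mm → use 7 mm.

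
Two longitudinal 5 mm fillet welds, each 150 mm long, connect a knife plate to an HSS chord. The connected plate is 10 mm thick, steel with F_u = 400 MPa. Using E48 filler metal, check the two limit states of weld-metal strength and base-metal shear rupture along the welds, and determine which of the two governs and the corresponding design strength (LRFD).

φR_n ≈ 229 kN (weld metal governs)

E48XX → F_EXX = 480 MPa.
t_e = 0.707 × 5 = 3.535 mm; L = 300 mm.
Weld metal: φR_n = 0.75 × 0.6 × 480 × 3.535 × 300 × 10⁻³ = 229.1 kN.
Base metal (shear rupture): φR_n = 0.75 × 0.6 × 400 × 10 × 300 × 10⁻³ = 540 kN.
Governing: weld metal.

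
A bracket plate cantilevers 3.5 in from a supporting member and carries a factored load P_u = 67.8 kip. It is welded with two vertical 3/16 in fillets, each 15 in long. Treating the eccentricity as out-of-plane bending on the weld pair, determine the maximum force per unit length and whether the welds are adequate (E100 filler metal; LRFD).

E100XX → F_EXX = 100 ksi.
L_w = 2 × 15 = 30 in; section modulus (unit throat) S = 2 × L²/6 = 75 in².
Direct shear f_v = P/L_w = 67.8/30 = 2.26 kip/in.
Moment M = P × e = 67.8 × 3.5 = 237.3 kip·in; bending f_b = M/S = 3.164 kip/in.
f_max = √(f_v² + f_b²) = √(2.26² + 3.164²) = 3.888 kip/in.
φr_n = 0.75 × 0.6 × 100 × (0.707 × 0.1875) = 5.965 kip/in → adequate.

f_max ≈ 3.89 kip/in; adequate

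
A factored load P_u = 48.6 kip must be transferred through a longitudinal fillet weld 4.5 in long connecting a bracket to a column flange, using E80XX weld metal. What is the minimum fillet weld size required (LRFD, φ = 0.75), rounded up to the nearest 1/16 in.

w = 7/16 in

E80XX → F_EXX = 80 ksi.
Total weld length L = 4.5 in.
Required throat t_e = P_u / (φ × 0.6 F_EXX × L) = 48.6 / (0.75 × 0.6 × 80 × 4.5) = 0.3 in.
Required leg w = t_e / 0.707 = 0.4243 in → use 7/16 in.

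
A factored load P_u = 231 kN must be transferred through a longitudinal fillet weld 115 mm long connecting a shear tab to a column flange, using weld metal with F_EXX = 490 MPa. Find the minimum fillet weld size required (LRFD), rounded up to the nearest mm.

w = 13 mm

Total weld length L = 115 mm.
Required throat t_e = P_u / (φ × 0.6 F_EXX × L) = 231 / (0.75 × 0.6 × 490 × 115 × 10⁻³) = 9.11 mm.
Required leg w = t_e / 0.707 = 12.89 mm → use 13 mm.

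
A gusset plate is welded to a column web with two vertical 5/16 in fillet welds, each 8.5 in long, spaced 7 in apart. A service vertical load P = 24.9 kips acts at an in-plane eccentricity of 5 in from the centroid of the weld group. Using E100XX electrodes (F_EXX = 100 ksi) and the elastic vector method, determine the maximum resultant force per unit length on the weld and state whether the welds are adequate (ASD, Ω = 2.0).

Total weld length L_w = 17 in. Treat welds as unit-width lines.
Polar moment about centroid: J = 2[d³/12 + d(b/2)²] = 2[8.5³/12 + 8.5×3.5²] = 310.6 in³.
Direct shear f_v = P/L_w = 24.9 / 17 = 1.465 kip/in (vertical).
Torsion M = P·e = 24.9 × 5 = 124.5 kip·in.
Critical point at (x, y) = (3.5, 4.25) from centroid. f_tx = M·y/J = 1.704 kip/in; f_ty = M·x/J = 1.403 kip/in.
Resultant f_max = √[f_tx² + (f_v + f_ty)²] = √[1.704² + (1.465 + 1.403)²] = 3.335 kip/in.
Capacity per unit length: r_n/Ω = (1/2.0) × 0.6 × 100 × (0.707 × 0.3125) = 6.628 kip/in.
3.335 ≤ 6.628 → adequate.

f_max ≈ 3.34 kip/in; adequate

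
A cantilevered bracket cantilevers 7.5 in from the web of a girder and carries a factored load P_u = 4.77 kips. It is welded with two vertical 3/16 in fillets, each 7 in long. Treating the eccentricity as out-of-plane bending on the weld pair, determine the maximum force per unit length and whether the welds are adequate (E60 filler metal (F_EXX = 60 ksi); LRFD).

f_max ≈ 2.22 kip/in; adequate

L_w = 2 × 7 = 14 in; section modulus (unit throat) S = 2 × L²/6 = 16.33 in².
Direct shear f_v = P/L_w = 4.77/14 = 0.3407 kip/in.
Moment M = P × e = 4.77 × 7.5 = 35.775 kip·in; bending f_b = M/S = 2.19 kip/in.
f_max = √(f_v² + f_b²) = √(0.3407² + 2.19²) = 2.217 kip/in.
φr_n = 0.75 × 0.6 × 60 × (0.707 × 0.1875) = 3.579 kip/in → adequate.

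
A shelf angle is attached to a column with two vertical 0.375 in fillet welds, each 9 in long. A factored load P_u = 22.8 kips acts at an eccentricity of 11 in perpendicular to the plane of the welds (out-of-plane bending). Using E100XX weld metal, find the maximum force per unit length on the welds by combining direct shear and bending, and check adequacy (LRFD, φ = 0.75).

E100XX → F_EXX = 100 ksi.
L_w = 2 × 9 = 18 in; section modulus (unit throat) S = 2 × L²/6 = 27 in².
Direct shear f_v = P/L_w = 22.8/18 = 1.267 kip/in.
Moment M = P × e = 22.8 × 11 = 250.8 kip·in; bending f_b = M/S = 9.289 kip/in.
f_max = √(f_v² + f_b²) = √(1.267² + 9.289²) = 9.375 kip/in.
φr_n = 0.75 × 0.6 × 100 × (0.707 × 0.375) = 11.93 kip/in → adequate.

f_max ≈ 9.37 kip/in; adequate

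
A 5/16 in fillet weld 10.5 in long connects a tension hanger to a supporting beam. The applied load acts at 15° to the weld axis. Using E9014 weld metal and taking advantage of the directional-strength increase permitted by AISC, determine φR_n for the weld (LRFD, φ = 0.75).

φR_n ≈ 100 kip

E90XX → F_EXX = 90 ksi.
t_e = 0.707 × 0.3125 = 0.2209 in; A_we = 0.2209 × 10.5 = 2.32 in².
Directional factor: 1.0 + 0.5 sin^1.5(15°) = 1.066.
F_nw = 0.6 × 90 × 1.066 = 57.56 ksi.
φR_n = 0.75 × 57.56 × 2.32 = 100.1 kip.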